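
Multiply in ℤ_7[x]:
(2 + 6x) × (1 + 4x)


Expand and collect like terms; reduce coefficients mod 7:
x^0: 2·1 = 2 ≡ 2 (mod 7)
x^1: 2·4 + 6·1 = 14 ≡ 0 (mod 7)
x^2: 6·4 = 24 ≡ 3 (mod 7)
Result: 2 + 3x^2

f · g = 2 + 3x^2


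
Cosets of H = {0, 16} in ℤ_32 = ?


H = {0, 16}, |H| = 2
Number of cosets = |G|/|H| = 32/2 = 16
0 + H = {0, 16}
1 + H = {1, 17}
2 + H = {2, 18}
3 + H = {3, 19}
4 + H = {4, 20}
5 + H = {5, 21}
6 + H = {6, 22}
7 + H = {7, 23}
8 + H = {8, 24}
9 + H = {9, 25}
10 + H = {10, 26}
11 + H = {11, 27}
12 + H = {12, 28}
13 + H = {13, 29}
14 + H = {14, 30}
15 + H = {15, 31}

Cosets: 0+H={0,16}; 1+H={1,17}; 2+H={2,18}; 3+H={3,19}; 4+H={4,20}; 5+H={5,21}; 6+H={6,22}; 7+H={7,23}; 8+H={8,24}; 9+H={9,25}; 10+H={10,26}; 11+H={11,27}; 12+H={12,28}; 13+H={13,29}; 14+H={14,30}; 15+H={15,31}


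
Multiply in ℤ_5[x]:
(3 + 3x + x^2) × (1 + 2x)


Expand and collect like terms; reduce coefficients mod 5:
x^0: 3·1 = 3 ≡ 3 (mod 5)
x^1: 3·2 + 3·1 = 9 ≡ 4 (mod 5)
x^2: 3·2 + 1·1 = 7 ≡ 2 (mod 5)
x^3: 1·2 = 2 ≡ 2 (mod 5)
Result: 3 + 4x + 2x^2 + 2x^3

f · g = 3 + 4x + 2x^2 + 2x^3


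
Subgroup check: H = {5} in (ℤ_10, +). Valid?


Subgroup test for H = {5} in (ℤ_10, +):
(1) 0 ∈ H? No
(2) Closure: for all a,b ∈ H, (a+b) mod 10 ∈ H? No  [counterexample: 5 + 5 = 0 ∉ H]
(3) Inverses: for all a ∈ H, -a mod 10 ∈ H? Yes

No, H is not a subgroup of ℤ_10


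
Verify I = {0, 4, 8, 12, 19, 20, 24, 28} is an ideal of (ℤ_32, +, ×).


Check ideal conditions for I = {0, 4, 8, 12, 19, 20, 24, 28} in ℤ_32:
(1) I is an additive subgroup? No
(2) For r ∈ ℤ_32 and a ∈ I: r·a ∈ I? No  [counterexample: r=2, a=8, r·a mod 32 = 16 ∉ I]

No, I is not an ideal of ℤ_32


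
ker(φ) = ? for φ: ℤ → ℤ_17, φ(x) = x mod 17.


Kernel = preimage of identity
ker(φ) = {x ∈ ℤ : x ≡ 0 (mod 17)} = 17ℤ = {0, ±17, ±34, ...}

ker(φ) = 17ℤ


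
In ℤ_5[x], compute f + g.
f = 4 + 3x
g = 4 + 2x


Add coefficients mod 5:
x^0: 4 + 4 = 3 (mod 5)
x^1: 3 + 2 = 0 (mod 5)
Result: 3

f + g = 3


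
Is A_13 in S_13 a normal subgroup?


H = A_13 in S_13
A_13 has index 2 in S_13, and every subgroup of index 2 is normal

Yes, normal subgroup


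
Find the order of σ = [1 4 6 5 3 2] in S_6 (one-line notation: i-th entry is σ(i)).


Cycle decomposition: (2 4 5 3 6)
Cycle lengths: 5
Order = lcm(5) = 5

ord(σ) = 5


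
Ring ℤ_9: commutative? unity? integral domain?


ℤ_9 is a commutative ring with unity 1; 9 = 3×3 is composite, so 3·3 ≡ 0 gives zero divisors (not an integral domain)
Commutative: Yes
Integral domain: No
Has unity: Yes

ℤ_9: Commutative=Yes, Unity=Yes


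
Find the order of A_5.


|A_n| = n!/2 (even permutations)
|A_5| = 5!/2 = 120/2 = 60

|A_5| = 60


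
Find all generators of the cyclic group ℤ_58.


g generates ℤ_n iff gcd(g,n) = 1
Prime factors of 58: 2, 29
Generators are g ∈ {1,...,57} not divisible by any of these primes.
Generators: {1, 3, 5, 7, 9, 11, 13, 15, 17, 19, 21, 23, 25, 27, 31, 33, 35, 37, 39, 41, 43, 45, 47, 49, 51, 53, 55, 57}
Number of generators = φ(58) = 28

Generators of ℤ_58 = {1, 3, 5, 7, 9, 11, 13, 15, 17, 19, 21, 23, 25, 27, 31, 33, 35, 37, 39, 41, 43, 45, 47, 49, 51, 53, 55, 57}


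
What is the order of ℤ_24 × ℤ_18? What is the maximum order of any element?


|ℤ_24 × ℤ_18| = 24 × 18 = 432
Max element order = lcm(24,18) = 72
Cyclic? No (gcd=6)

|ℤ_24×ℤ_18| = 432, max element order = 72


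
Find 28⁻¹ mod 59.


Use the extended Euclidean algorithm to write 1 = 28·s + 59·t; then s mod 59 is the inverse.
Euclidean algorithm:
  28 = 0·59 + 28
  59 = 2·28 + 3
  28 = 9·3 + 1
  3 = 3·1 + 0
gcd(28,59) = 1
Back-substitution gives: 28·(19) + 59·(-9) = 1
So 28⁻¹ ≡ 19 ≡ 19 (mod 59)
Check: 28 × 19 = 532 ≡ 1 (mod 59) ✓

28⁻¹ ≡ 19 (mod 59)


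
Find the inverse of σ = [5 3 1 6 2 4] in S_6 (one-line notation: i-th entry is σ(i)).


To find σ⁻¹, swap domain and range:
σ(1) = 5 → σ⁻¹(5) = 1
σ(2) = 3 → σ⁻¹(3) = 2
σ(3) = 1 → σ⁻¹(1) = 3
σ(4) = 6 → σ⁻¹(6) = 4
σ(5) = 2 → σ⁻¹(2) = 5
σ(6) = 4 → σ⁻¹(4) = 6

σ⁻¹ = [3 5 2 6 1 4]


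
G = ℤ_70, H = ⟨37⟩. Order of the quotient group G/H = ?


|⟨37⟩| = n / gcd(37, 70) = 70 / 1 = 70
H is normal (ℤ_70 is abelian).
|G/H| = |G| / |H| = 70 / 70 = 1

|G/H| = 1


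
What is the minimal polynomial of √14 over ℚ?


√14 satisfies x² - 14 = 0, irreducible over ℚ since 14 is squarefree

Minimal polynomial: x² - 14


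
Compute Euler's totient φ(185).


Factor n: 185 = 5 × 37
φ(n) = n · ∏(1 - 1/p) over distinct primes p | n
φ(185) = 185 · (1 - 1/5) · (1 - 1/37) = 144

φ(185) = 144


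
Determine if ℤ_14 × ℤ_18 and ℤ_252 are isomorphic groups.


Comparing ℤ_14 × ℤ_18 and ℤ_252:
gcd(14,18) = 2 ≠ 1. Max element order in ℤ_14×ℤ_18 is lcm(14,18) = 126 < 252, so it has no element of order 252

No, ℤ_14 × ℤ_18 ≇ ℤ_252


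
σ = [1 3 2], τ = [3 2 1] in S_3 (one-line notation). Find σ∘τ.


σ∘τ: apply τ first, then σ
1 →τ 3 →σ 2
2 →τ 2 →σ 3
3 →τ 1 →σ 1

σ∘τ = [2 3 1]


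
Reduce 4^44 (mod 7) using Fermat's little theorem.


Fermat's little theorem: if p is prime and gcd(a,p)=1, then a^(p-1) ≡ 1 (mod p)
p = 7 is prime, gcd(4,7) = 1
Reduce exponent: 44 mod 6 = 2
So 4^44 ≡ 4^2 (mod 7)
4^2 mod 7 = 2

4^44 ≡ 2 (mod 7)


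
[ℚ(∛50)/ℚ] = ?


∛50 has minimal polynomial x³ - 50 (irreducible over ℚ since 50 is not a perfect cube)

[ℚ(∛50)/ℚ] = 3


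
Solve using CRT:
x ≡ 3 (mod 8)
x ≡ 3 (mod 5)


m₁ = 8, m₂ = 5, gcd = 1, so CRT applies. M = m₁·m₂ = 40
Let M₁ = M/m₁ = 5, M₂ = M/m₂ = 8
Find y₁ ≡ M₁⁻¹ (mod m₁): 5⁻¹ ≡ 5 (mod 8)
Find y₂ ≡ M₂⁻¹ (mod m₂): 8⁻¹ ≡ 2 (mod 5)
x = a₁·M₁·y₁ + a₂·M₂·y₂ = 3·5·5 + 3·8·2 = 123
Reduce mod 40: x ≡ 3
Check: 3 mod 8 = 3 ✓, 3 mod 5 = 3 ✓

x ≡ 3 (mod 40)


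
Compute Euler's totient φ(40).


Factor n: 40 = 2^3 × 5
φ(n) = n · ∏(1 - 1/p) over distinct primes p | n
φ(40) = 40 · (1 - 1/2) · (1 - 1/5) = 16

φ(40) = 16


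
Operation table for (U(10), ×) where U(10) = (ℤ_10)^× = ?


Elements: {1, 3, 7, 9}
Operation: multiplication mod 10
Entry (a, b) = (a × b) mod 10

Cayley table:
  | 1 | 3 | 7 | 9
1 | 1 | 3 | 7 | 9
3 | 3 | 9 | 1 | 7
7 | 7 | 1 | 9 | 3
9 | 9 | 7 | 3 | 1


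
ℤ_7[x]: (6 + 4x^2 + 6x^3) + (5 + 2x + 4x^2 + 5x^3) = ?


Add coefficients mod 7:
x^0: 6 + 5 = 4 (mod 7)
x^1: 0 + 2 = 2 (mod 7)
x^2: 4 + 4 = 1 (mod 7)
x^3: 6 + 5 = 4 (mod 7)
Result: 4 + 2x + x^2 + 4x^3

f + g = 4 + 2x + x^2 + 4x^3


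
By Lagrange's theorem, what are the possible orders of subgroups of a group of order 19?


Lagrange's theorem: |H| divides |G|
|G| = 19
Divisors of 19: 1, 19

Possible subgroup orders: {1, 19}


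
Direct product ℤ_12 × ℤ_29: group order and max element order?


|ℤ_12 × ℤ_29| = 12 × 29 = 348
Max element order = lcm(12,29) = 348
Cyclic? Yes (gcd=1)

|ℤ_12×ℤ_29| = 348, max element order = 348


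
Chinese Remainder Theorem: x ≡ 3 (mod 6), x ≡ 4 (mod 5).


m₁ = 6, m₂ = 5, gcd = 1, so CRT applies. M = m₁·m₂ = 30
Let M₁ = M/m₁ = 5, M₂ = M/m₂ = 6
Find y₁ ≡ M₁⁻¹ (mod m₁): 5⁻¹ ≡ 5 (mod 6)
Find y₂ ≡ M₂⁻¹ (mod m₂): 6⁻¹ ≡ 1 (mod 5)
x = a₁·M₁·y₁ + a₂·M₂·y₂ = 3·5·5 + 4·6·1 = 99
Reduce mod 30: x ≡ 9
Check: 9 mod 6 = 3 ✓, 9 mod 5 = 4 ✓

x ≡ 9 (mod 30)


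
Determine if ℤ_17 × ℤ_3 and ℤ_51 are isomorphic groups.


Comparing ℤ_17 × ℤ_3 and ℤ_51:
gcd(17,3) = 1, so ℤ_17 × ℤ_3 ≅ ℤ_51 (CRT)

Yes, ℤ_17 × ℤ_3 ≅ ℤ_51


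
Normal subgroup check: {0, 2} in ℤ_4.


H = {0, 2} in ℤ_4
ℤ_4 is abelian; every subgroup of an abelian group is normal

Yes, normal subgroup


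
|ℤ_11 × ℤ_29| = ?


|A × B| = |A| · |B|
|ℤ_11 × ℤ_29| = 11 × 29 = 319

|ℤ_11 × ℤ_29| = 319


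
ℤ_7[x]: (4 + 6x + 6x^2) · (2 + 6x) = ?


Expand and collect like terms; reduce coefficients mod 7:
x^0: 4·2 = 8 ≡ 1 (mod 7)
x^1: 4·6 + 6·2 = 36 ≡ 1 (mod 7)
x^2: 6·6 + 6·2 = 48 ≡ 6 (mod 7)
x^3: 6·6 = 36 ≡ 1 (mod 7)
Result: 1 + x + 6x^2 + x^3

f · g = 1 + x + 6x^2 + x^3


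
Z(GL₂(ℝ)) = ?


Z(G) = {g ∈ G | gx = xg for all x ∈ G}
Only scalar multiples of the identity commute with all invertible matrices

Z(GL₂(ℝ)) = {aI : a ∈ ℝ, a ≠ 0}


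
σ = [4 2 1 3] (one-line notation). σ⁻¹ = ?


To find σ⁻¹, swap domain and range:
σ(1) = 4 → σ⁻¹(4) = 1
σ(2) = 2 → σ⁻¹(2) = 2
σ(3) = 1 → σ⁻¹(1) = 3
σ(4) = 3 → σ⁻¹(3) = 4

σ⁻¹ = [3 2 4 1]


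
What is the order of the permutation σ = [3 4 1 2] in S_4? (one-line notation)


Cycle decomposition: (1 3) (2 4)
Cycle lengths: 2, 2
Order = lcm(2, 2) = 2

ord(σ) = 2


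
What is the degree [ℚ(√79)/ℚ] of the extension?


√79 has minimal polynomial x² - 79 (irreducible over ℚ since 79 is squarefree)

[ℚ(√79)/ℚ] = 2


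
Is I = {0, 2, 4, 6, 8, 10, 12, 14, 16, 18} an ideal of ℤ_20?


Check ideal conditions for I = {0, 2, 4, 6, 8, 10, 12, 14, 16, 18} in ℤ_20:
(1) I is an additive subgroup? Yes
(2) For r ∈ ℤ_20 and a ∈ I: r·a ∈ I? Yes

Yes, I is an ideal of ℤ_20


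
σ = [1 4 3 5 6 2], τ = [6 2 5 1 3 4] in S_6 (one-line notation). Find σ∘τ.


σ∘τ: apply τ first, then σ
1 →τ 6 →σ 2
2 →τ 2 →σ 4
3 →τ 5 →σ 6
4 →τ 1 →σ 1
5 →τ 3 →σ 3
6 →τ 4 →σ 5

σ∘τ = [2 4 6 1 3 5]


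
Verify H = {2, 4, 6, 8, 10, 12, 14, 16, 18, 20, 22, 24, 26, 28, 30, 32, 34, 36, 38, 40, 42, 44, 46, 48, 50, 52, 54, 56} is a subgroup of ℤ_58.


Subgroup test for H = {2, 4, 6, 8, 10, 12, 14, 16, 18, 20, 22, 24, 26, 28, 30, 32, 34, 36, 38, 40, 42, 44, 46, 48, 50, 52, 54, 56} in (ℤ_58, +):
(1) 0 ∈ H? No
(2) Closure: for all a,b ∈ H, (a+b) mod 58 ∈ H? No  [counterexample: 2 + 56 = 0 ∉ H]
(3) Inverses: for all a ∈ H, -a mod 58 ∈ H? Yes

No, H is not a subgroup of ℤ_58


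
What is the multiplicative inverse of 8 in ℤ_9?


Use the extended Euclidean algorithm to write 1 = 8·s + 9·t; then s mod 9 is the inverse.
Euclidean algorithm:
  8 = 0·9 + 8
  9 = 1·8 + 1
  8 = 8·1 + 0
gcd(8,9) = 1
Back-substitution gives: 8·(-1) + 9·(1) = 1
So 8⁻¹ ≡ -1 ≡ 8 (mod 9)
Check: 8 × 8 = 64 ≡ 1 (mod 9) ✓

8⁻¹ ≡ 8 (mod 9)


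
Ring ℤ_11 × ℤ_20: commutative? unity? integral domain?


Direct product ring; commutative with unity (1,1); but (1,0)·(0,1) = (0,0) gives zero divisors, so not an integral domain
Commutative: Yes
Integral domain: No
Has unity: Yes

ℤ_11 × ℤ_20: Commutative=Yes, Unity=Yes


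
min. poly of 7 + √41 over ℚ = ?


Let α = 7 + √41. Then α - 7 = √41, so (α - 7)² = 41, giving α² - 14α + 8 = 0. Degree 2 and α ∉ ℚ, so this is the minimal polynomial.

Minimal polynomial: x² - 14x + 8


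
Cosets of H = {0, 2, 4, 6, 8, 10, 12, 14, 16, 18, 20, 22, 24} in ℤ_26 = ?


H = {0, 2, 4, 6, 8, 10, 12, 14, 16, 18, 20, 22, 24}, |H| = 13
Number of cosets = |G|/|H| = 26/13 = 2
0 + H = {0, 2, 4, 6, 8, 10, 12, 14, 16, 18, 20, 22, 24}
1 + H = {1, 3, 5, 7, 9, 11, 13, 15, 17, 19, 21, 23, 25}

Cosets: 0+H={0,2,4,6,8,10,12,14,16,18,20,22,24}; 1+H={1,3,5,7,9,11,13,15,17,19,21,23,25}


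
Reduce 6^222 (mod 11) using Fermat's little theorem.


Fermat's little theorem: if p is prime and gcd(a,p)=1, then a^(p-1) ≡ 1 (mod p)
p = 11 is prime, gcd(6,11) = 1
Reduce exponent: 222 mod 10 = 2
So 6^222 ≡ 6^2 (mod 11)
6^2 mod 11 = 3

6^222 ≡ 3 (mod 11)


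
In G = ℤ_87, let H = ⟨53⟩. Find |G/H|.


|⟨53⟩| = n / gcd(53, 87) = 87 / 1 = 87
H is normal (ℤ_87 is abelian).
|G/H| = |G| / |H| = 87 / 87 = 1

|G/H| = 1


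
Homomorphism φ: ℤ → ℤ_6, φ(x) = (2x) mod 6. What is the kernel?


Kernel = preimage of identity
ker(φ) = {x ∈ ℤ : 2x ≡ 0 (mod 6)}. gcd(2,6) = 2, so 2x ≡ 0 (mod 6) ⟺ x ≡ 0 (mod 6/2 = 3). Hence ker(φ) = 3ℤ

ker(φ) = 3ℤ


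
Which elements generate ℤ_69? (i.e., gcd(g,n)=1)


g generates ℤ_n iff gcd(g,n) = 1
Prime factors of 69: 3, 23
Generators are g ∈ {1,...,68} not divisible by any of these primes.
Generators: {1, 2, 4, 5, 7, 8, 10, 11, 13, 14, 16, 17, 19, 20, 22, 25, 26, 28, 29, 31, 32, 34, 35, 37, 38, 40, 41, 43, 44, 47, 49, 50, 52, 53, 55, 56, 58, 59, 61, 62, 64, 65, 67, 68}
Number of generators = φ(69) = 44

Generators of ℤ_69 = {1, 2, 4, 5, 7, 8, 10, 11, 13, 14, 16, 17, 19, 20, 22, 25, 26, 28, 29, 31, 32, 34, 35, 37, 38, 40, 41, 43, 44, 47, 49, 50, 52, 53, 55, 56, 58, 59, 61, 62, 64, 65, 67, 68}


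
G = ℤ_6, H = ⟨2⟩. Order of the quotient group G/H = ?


|⟨2⟩| = n / gcd(2, 6) = 6 / 2 = 3
H is normal (ℤ_6 is abelian).
|G/H| = |G| / |H| = 6 / 3 = 2

|G/H| = 2


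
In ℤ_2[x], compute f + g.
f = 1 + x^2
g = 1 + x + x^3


Add coefficients mod 2:
x^0: 1 + 1 = 0 (mod 2)
x^1: 0 + 1 = 1 (mod 2)
x^2: 1 + 0 = 1 (mod 2)
x^3: 0 + 1 = 1 (mod 2)
Result: x + x^2 + x^3

f + g = x + x^2 + x^3


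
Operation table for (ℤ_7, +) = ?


Elements: {0, 1, 2, 3, 4, 5, 6}
Operation: addition mod 7
Entry (a, b) = (a + b) mod 7

Cayley table:
  | 0 | 1 | 2 | 3 | 4 | 5 | 6
0 | 0 | 1 | 2 | 3 | 4 | 5 | 6
1 | 1 | 2 | 3 | 4 | 5 | 6 | 0
2 | 2 | 3 | 4 | 5 | 6 | 0 | 1
3 | 3 | 4 | 5 | 6 | 0 | 1 | 2
4 | 4 | 5 | 6 | 0 | 1 | 2 | 3
5 | 5 | 6 | 0 | 1 | 2 | 3 | 4
6 | 6 | 0 | 1 | 2 | 3 | 4 | 5


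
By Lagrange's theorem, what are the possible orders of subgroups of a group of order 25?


Lagrange's theorem: |H| divides |G|
|G| = 25
Divisors of 25: 1, 5, 25

Possible subgroup orders: {1, 5, 25}


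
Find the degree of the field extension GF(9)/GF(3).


GF(9) = GF(3^2), so the extension degree is 2

[GF(9)/GF(3)] = 2


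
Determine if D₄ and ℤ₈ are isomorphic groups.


Comparing D₄ and ℤ₈:
D₄ is non-abelian, ℤ₈ is abelian

No, D₄ ≇ ℤ₈


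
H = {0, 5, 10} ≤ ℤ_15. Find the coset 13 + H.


13 + H = {13 + h (mod 15) : h ∈ H}
13+0=13, 13+5=3, 13+10=8
13 + H = {3, 8, 13} = 3 + H

13 + H = {3, 8, 13}


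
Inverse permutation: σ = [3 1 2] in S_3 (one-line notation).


To find σ⁻¹, swap domain and range:
σ(1) = 3 → σ⁻¹(3) = 1
σ(2) = 1 → σ⁻¹(1) = 2
σ(3) = 2 → σ⁻¹(2) = 3

σ⁻¹ = [2 3 1]


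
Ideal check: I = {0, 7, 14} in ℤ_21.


Check ideal conditions for I = {0, 7, 14} in ℤ_21:
(1) I is an additive subgroup? Yes
(2) For r ∈ ℤ_21 and a ∈ I: r·a ∈ I? Yes

Yes, I is an ideal of ℤ_21


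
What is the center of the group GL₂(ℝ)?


Z(G) = {g ∈ G | gx = xg for all x ∈ G}
Only scalar multiples of the identity commute with all invertible matrices

Z(GL₂(ℝ)) = {aI : a ∈ ℝ, a ≠ 0}


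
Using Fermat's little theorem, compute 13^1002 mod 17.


Fermat's little theorem: if p is prime and gcd(a,p)=1, then a^(p-1) ≡ 1 (mod p)
p = 17 is prime, gcd(13,17) = 1
Reduce exponent: 1002 mod 16 = 10
So 13^1002 ≡ 13^10 (mod 17)
13^10 mod 17 = 16

13^1002 ≡ 16 (mod 17)


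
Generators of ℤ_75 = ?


g generates ℤ_n iff gcd(g,n) = 1
Prime factors of 75: 3, 5
Generators are g ∈ {1,...,74} not divisible by any of these primes.
Generators: {1, 2, 4, 7, 8, 11, 13, 14, 16, 17, 19, 22, 23, 26, 28, 29, 31, 32, 34, 37, 38, 41, 43, 44, 46, 47, 49, 52, 53, 56, 58, 59, 61, 62, 64, 67, 68, 71, 73, 74}
Number of generators = φ(75) = 40

Generators of ℤ_75 = {1, 2, 4, 7, 8, 11, 13, 14, 16, 17, 19, 22, 23, 26, 28, 29, 31, 32, 34, 37, 38, 41, 43, 44, 46, 47, 49, 52, 53, 56, 58, 59, 61, 62, 64, 67, 68, 71, 73, 74}


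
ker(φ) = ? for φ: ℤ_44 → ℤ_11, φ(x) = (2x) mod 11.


Kernel = preimage of identity
ker(φ) = {x ∈ ℤ_44 : 2x ≡ 0 (mod 11)}. Since 11 | 44, φ is well-defined. The kernel is the cyclic subgroup ⟨11⟩ of ℤ_44 (order 4), i.e. {0, 11, 22, 33}

ker(φ) = {0, 11, 22, 33}


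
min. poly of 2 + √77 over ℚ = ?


Let α = 2 + √77. Then α - 2 = √77, so (α - 2)² = 77, giving α² - 4α - 73 = 0. Degree 2 and α ∉ ℚ, so this is the minimal polynomial.

Minimal polynomial: x² - 4x - 73


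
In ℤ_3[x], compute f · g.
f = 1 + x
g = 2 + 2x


Expand and collect like terms; reduce coefficients mod 3:
x^0: 1·2 = 2 ≡ 2 (mod 3)
x^1: 1·2 + 1·2 = 4 ≡ 1 (mod 3)
x^2: 1·2 = 2 ≡ 2 (mod 3)
Result: 2 + x + 2x^2

f · g = 2 + x + 2x^2


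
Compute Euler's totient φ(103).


Factor n: 103 = 103
φ(n) = n · ∏(1 - 1/p) over distinct primes p | n
φ(103) = 103 · (1 - 1/103) = 102

φ(103) = 102


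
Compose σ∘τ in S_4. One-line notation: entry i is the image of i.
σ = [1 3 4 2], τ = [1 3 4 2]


σ∘τ: apply τ first, then σ
1 →τ 1 →σ 1
2 →τ 3 →σ 4
3 →τ 4 →σ 2
4 →τ 2 →σ 3

σ∘τ = [1 4 2 3]


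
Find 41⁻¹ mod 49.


Use the extended Euclidean algorithm to write 1 = 41·s + 49·t; then s mod 49 is the inverse.
Euclidean algorithm:
  41 = 0·49 + 41
  49 = 1·41 + 8
  41 = 5·8 + 1
  8 = 8·1 + 0
gcd(41,49) = 1
Back-substitution gives: 41·(6) + 49·(-5) = 1
So 41⁻¹ ≡ 6 ≡ 6 (mod 49)
Check: 41 × 6 = 246 ≡ 1 (mod 49) ✓

41⁻¹ ≡ 6 (mod 49)


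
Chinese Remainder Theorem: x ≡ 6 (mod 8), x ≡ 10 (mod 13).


m₁ = 8, m₂ = 13, gcd = 1, so CRT applies. M = m₁·m₂ = 104
Let M₁ = M/m₁ = 13, M₂ = M/m₂ = 8
Find y₁ ≡ M₁⁻¹ (mod m₁): 13⁻¹ ≡ 5 (mod 8)
Find y₂ ≡ M₂⁻¹ (mod m₂): 8⁻¹ ≡ 5 (mod 13)
x = a₁·M₁·y₁ + a₂·M₂·y₂ = 6·13·5 + 10·8·5 = 790
Reduce mod 104: x ≡ 62
Check: 62 mod 8 = 6 ✓, 62 mod 13 = 10 ✓

x ≡ 62 (mod 104)


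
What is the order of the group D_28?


|D_n| = 2n (n rotations and n reflections)
|D_28| = 2×28 = 56

|D_28| = 56


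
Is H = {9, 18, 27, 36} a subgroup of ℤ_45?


Subgroup test for H = {9, 18, 27, 36} in (ℤ_45, +):
(1) 0 ∈ H? No
(2) Closure: for all a,b ∈ H, (a+b) mod 45 ∈ H? No  [counterexample: 9 + 36 = 0 ∉ H]
(3) Inverses: for all a ∈ H, -a mod 45 ∈ H? Yes

No, H is not a subgroup of ℤ_45


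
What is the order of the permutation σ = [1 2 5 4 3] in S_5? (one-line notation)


Cycle decomposition: (3 5)
Cycle lengths: 2
Order = lcm(2) = 2

ord(σ) = 2


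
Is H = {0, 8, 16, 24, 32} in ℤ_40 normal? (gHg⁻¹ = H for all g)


H = {0, 8, 16, 24, 32} in ℤ_40
ℤ_40 is abelian; every subgroup of an abelian group is normal

Yes, normal subgroup


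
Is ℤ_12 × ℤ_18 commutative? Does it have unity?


Direct product ring; commutative with unity (1,1); but (1,0)·(0,1) = (0,0) gives zero divisors, so not an integral domain
Commutative: Yes
Integral domain: No
Has unity: Yes

ℤ_12 × ℤ_18: Commutative=Yes, Unity=Yes


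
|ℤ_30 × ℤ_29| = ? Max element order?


|ℤ_30 × ℤ_29| = 30 × 29 = 870
Max element order = lcm(30,29) = 870
Cyclic? Yes (gcd=1)

|ℤ_30×ℤ_29| = 870, max element order = 870


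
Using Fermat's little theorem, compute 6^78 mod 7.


Fermat's little theorem: if p is prime and gcd(a,p)=1, then a^(p-1) ≡ 1 (mod p)
p = 7 is prime, gcd(6,7) = 1
Reduce exponent: 78 mod 6 = 0
So 6^78 ≡ 6^0 (mod 7)
6^0 = 1

6^78 ≡ 1 (mod 7)


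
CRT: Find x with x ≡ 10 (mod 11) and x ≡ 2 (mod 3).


m₁ = 11, m₂ = 3, gcd = 1, so CRT applies. M = m₁·m₂ = 33
Let M₁ = M/m₁ = 3, M₂ = M/m₂ = 11
Find y₁ ≡ M₁⁻¹ (mod m₁): 3⁻¹ ≡ 4 (mod 11)
Find y₂ ≡ M₂⁻¹ (mod m₂): 11⁻¹ ≡ 2 (mod 3)
x = a₁·M₁·y₁ + a₂·M₂·y₂ = 10·3·4 + 2·11·2 = 164
Reduce mod 33: x ≡ 32
Check: 32 mod 11 = 10 ✓, 32 mod 3 = 2 ✓

x ≡ 32 (mod 33)


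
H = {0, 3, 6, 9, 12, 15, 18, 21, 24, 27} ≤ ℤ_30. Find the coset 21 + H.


21 + H = {21 + h (mod 30) : h ∈ H}
21+0=21, 21+3=24, 21+6=27, 21+9=0, 21+12=3, 21+15=6, 21+18=9, 21+21=12, 21+24=15, 21+27=18
21 + H = {0, 3, 6, 9, 12, 15, 18, 21, 24, 27} = 0 + H

21 + H = {0, 3, 6, 9, 12, 15, 18, 21, 24, 27}


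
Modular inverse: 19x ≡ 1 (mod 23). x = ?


Use the extended Euclidean algorithm to write 1 = 19·s + 23·t; then s mod 23 is the inverse.
Euclidean algorithm:
  19 = 0·23 + 19
  23 = 1·19 + 4
  19 = 4·4 + 3
  4 = 1·3 + 1
  3 = 3·1 + 0
gcd(19,23) = 1
Back-substitution gives: 19·(-6) + 23·(5) = 1
So 19⁻¹ ≡ -6 ≡ 17 (mod 23)
Check: 19 × 17 = 323 ≡ 1 (mod 23) ✓

19⁻¹ ≡ 17 (mod 23)


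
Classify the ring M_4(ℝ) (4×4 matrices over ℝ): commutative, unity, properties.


Matrix multiplication is non-commutative for n ≥ 2; the identity matrix I is the unity; singular matrices give zero divisors, so not an integral domain
Commutative: No
Integral domain: No
Has unity: Yes

M_4(ℝ) (4×4 matrices over ℝ): Commutative=No, Unity=Yes


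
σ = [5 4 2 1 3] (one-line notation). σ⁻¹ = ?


To find σ⁻¹, swap domain and range:
σ(1) = 5 → σ⁻¹(5) = 1
σ(2) = 4 → σ⁻¹(4) = 2
σ(3) = 2 → σ⁻¹(2) = 3
σ(4) = 1 → σ⁻¹(1) = 4
σ(5) = 3 → σ⁻¹(3) = 5

σ⁻¹ = [4 3 5 2 1]


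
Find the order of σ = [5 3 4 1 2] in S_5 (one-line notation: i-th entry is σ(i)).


Cycle decomposition: (1 5 2 3 4)
Cycle lengths: 5
Order = lcm(5) = 5

ord(σ) = 5


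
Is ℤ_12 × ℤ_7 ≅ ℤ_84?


Comparing ℤ_12 × ℤ_7 and ℤ_84:
gcd(12,7) = 1, so ℤ_12 × ℤ_7 ≅ ℤ_84 (CRT)

Yes, ℤ_12 × ℤ_7 ≅ ℤ_84


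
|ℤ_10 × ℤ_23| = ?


|A × B| = |A| · |B|
|ℤ_10 × ℤ_23| = 10 × 23 = 230

|ℤ_10 × ℤ_23| = 230


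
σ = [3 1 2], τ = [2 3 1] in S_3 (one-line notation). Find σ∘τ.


σ∘τ: apply τ first, then σ
1 →τ 2 →σ 1
2 →τ 3 →σ 2
3 →τ 1 →σ 3

σ∘τ = [1 2 3]


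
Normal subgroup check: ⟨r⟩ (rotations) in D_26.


H = ⟨r⟩ (rotations) in D_26
The rotation subgroup ⟨r⟩ has index 2 in D_26, so it is normal

Yes, normal subgroup


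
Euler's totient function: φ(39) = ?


Factor n: 39 = 3 × 13
φ(n) = n · ∏(1 - 1/p) over distinct primes p | n
φ(39) = 39 · (1 - 1/3) · (1 - 1/13) = 24

φ(39) = 24


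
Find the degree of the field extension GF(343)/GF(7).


GF(343) = GF(7^3), so the extension degree is 3

[GF(343)/GF(7)] = 3


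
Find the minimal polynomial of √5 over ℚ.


√5 satisfies x² - 5 = 0, irreducible over ℚ since 5 is squarefree

Minimal polynomial: x² - 5


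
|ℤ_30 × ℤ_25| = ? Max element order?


|ℤ_30 × ℤ_25| = 30 × 25 = 750
Max element order = lcm(30,25) = 150
Cyclic? No (gcd=5)

|ℤ_30×ℤ_25| = 750, max element order = 150


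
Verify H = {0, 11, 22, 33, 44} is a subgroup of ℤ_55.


Subgroup test for H = {0, 11, 22, 33, 44} in (ℤ_55, +):
(1) 0 ∈ H? Yes
(2) Closure: for all a,b ∈ H, (a+b) mod 55 ∈ H? Yes
(3) Inverses: for all a ∈ H, -a mod 55 ∈ H? Yes

Yes, H is a subgroup of ℤ_55


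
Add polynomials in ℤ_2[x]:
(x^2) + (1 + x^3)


Add coefficients mod 2:
x^0: 0 + 1 = 1 (mod 2)
x^1: 0 + 0 = 0 (mod 2)
x^2: 1 + 0 = 1 (mod 2)
x^3: 0 + 1 = 1 (mod 2)
Result: 1 + x^2 + x^3

f + g = 1 + x^2 + x^3


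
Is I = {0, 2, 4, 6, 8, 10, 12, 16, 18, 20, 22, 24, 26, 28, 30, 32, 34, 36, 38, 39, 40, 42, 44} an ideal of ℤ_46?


Check ideal conditions for I = {0, 2, 4, 6, 8, 10, 12, 16, 18, 20, 22, 24, 26, 28, 30, 32, 34, 36, 38, 39, 40, 42, 44} in ℤ_46:
(1) I is an additive subgroup? No
(2) For r ∈ ℤ_46 and a ∈ I: r·a ∈ I? No  [counterexample: r=2, a=30, r·a mod 46 = 14 ∉ I]

No, I is not an ideal of ℤ_46


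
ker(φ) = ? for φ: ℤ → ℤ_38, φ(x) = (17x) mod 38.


Kernel = preimage of identity
ker(φ) = {x ∈ ℤ : 17x ≡ 0 (mod 38)}. gcd(17,38) = 1, so 17x ≡ 0 (mod 38) ⟺ x ≡ 0 (mod 38/1 = 38). Hence ker(φ) = 38ℤ

ker(φ) = 38ℤ


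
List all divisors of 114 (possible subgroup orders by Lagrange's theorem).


Lagrange's theorem: |H| divides |G|
|G| = 114
Divisors of 114: 1, 2, 3, 6, 19, 38, 57, 114

Possible subgroup orders: {1, 2, 3, 6, 19, 38, 57, 114}


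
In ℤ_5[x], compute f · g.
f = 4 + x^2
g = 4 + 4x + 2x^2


Expand and collect like terms; reduce coefficients mod 5:
x^0: 4·4 = 16 ≡ 1 (mod 5)
x^1: 4·4 + 0·4 = 16 ≡ 1 (mod 5)
x^2: 4·2 + 0·4 + 1·4 = 12 ≡ 2 (mod 5)
x^3: 0·2 + 1·4 = 4 ≡ 4 (mod 5)
x^4: 1·2 = 2 ≡ 2 (mod 5)
Result: 1 + x + 2x^2 + 4x^3 + 2x^4

f · g = 1 + x + 2x^2 + 4x^3 + 2x^4


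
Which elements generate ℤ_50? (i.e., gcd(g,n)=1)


g generates ℤ_n iff gcd(g,n) = 1
Prime factors of 50: 2, 5
Generators are g ∈ {1,...,49} not divisible by any of these primes.
Generators: {1, 3, 7, 9, 11, 13, 17, 19, 21, 23, 27, 29, 31, 33, 37, 39, 41, 43, 47, 49}
Number of generators = φ(50) = 20

Generators of ℤ_50 = {1, 3, 7, 9, 11, 13, 17, 19, 21, 23, 27, 29, 31, 33, 37, 39, 41, 43, 47, 49}


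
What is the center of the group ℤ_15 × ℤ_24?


Z(G) = {g ∈ G | gx = xg for all x ∈ G}
Direct product of abelian groups is abelian, so Z(G) = G

Z(ℤ_15 × ℤ_24) = ℤ_15 × ℤ_24


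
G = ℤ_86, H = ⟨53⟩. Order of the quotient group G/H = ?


|⟨53⟩| = n / gcd(53, 86) = 86 / 1 = 86
H is normal (ℤ_86 is abelian).
|G/H| = |G| / |H| = 86 / 86 = 1

|G/H| = 1


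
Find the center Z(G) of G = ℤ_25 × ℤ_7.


Z(G) = {g ∈ G | gx = xg for all x ∈ G}
Direct product of abelian groups is abelian, so Z(G) = G

Z(ℤ_25 × ℤ_7) = ℤ_25 × ℤ_7


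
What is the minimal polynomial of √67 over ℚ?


√67 satisfies x² - 67 = 0, irreducible over ℚ since 67 is squarefree

Minimal polynomial: x² - 67


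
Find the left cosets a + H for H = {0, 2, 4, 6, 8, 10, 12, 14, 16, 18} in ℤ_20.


H = {0, 2, 4, 6, 8, 10, 12, 14, 16, 18}, |H| = 10
Number of cosets = |G|/|H| = 20/10 = 2
0 + H = {0, 2, 4, 6, 8, 10, 12, 14, 16, 18}
1 + H = {1, 3, 5, 7, 9, 11, 13, 15, 17, 19}

Cosets: 0+H={0,2,4,6,8,10,12,14,16,18}; 1+H={1,3,5,7,9,11,13,15,17,19}


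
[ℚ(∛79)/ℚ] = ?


∛79 has minimal polynomial x³ - 79 (irreducible over ℚ since 79 is not a perfect cube)

[ℚ(∛79)/ℚ] = 3


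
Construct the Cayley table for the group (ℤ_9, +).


Elements: {0, 1, 2, 3, 4, 5, 6, 7, 8}
Operation: addition mod 9
Entry (a, b) = (a + b) mod 9

Cayley table:
  | 0 | 1 | 2 | 3 | 4 | 5 | 6 | 7 | 8
0 | 0 | 1 | 2 | 3 | 4 | 5 | 6 | 7 | 8
1 | 1 | 2 | 3 | 4 | 5 | 6 | 7 | 8 | 0
2 | 2 | 3 | 4 | 5 | 6 | 7 | 8 | 0 | 1
3 | 3 | 4 | 5 | 6 | 7 | 8 | 0 | 1 | 2
4 | 4 | 5 | 6 | 7 | 8 | 0 | 1 | 2 | 3
5 | 5 | 6 | 7 | 8 | 0 | 1 | 2 | 3 | 4
6 | 6 | 7 | 8 | 0 | 1 | 2 | 3 | 4 | 5
7 | 7 | 8 | 0 | 1 | 2 | 3 | 4 | 5 | 6
8 | 8 | 0 | 1 | 2 | 3 | 4 | 5 | 6 | 7


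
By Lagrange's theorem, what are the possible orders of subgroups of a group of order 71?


Lagrange's theorem: |H| divides |G|
|G| = 71
Divisors of 71: 1, 71

Possible subgroup orders: {1, 71}


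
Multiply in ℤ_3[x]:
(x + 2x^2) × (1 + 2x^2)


Expand and collect like terms; reduce coefficients mod 3:
x^0: 0·1 = 0 ≡ 0 (mod 3)
x^1: 0·0 + 1·1 = 1 ≡ 1 (mod 3)
x^2: 0·2 + 1·0 + 2·1 = 2 ≡ 2 (mod 3)
x^3: 1·2 + 2·0 = 2 ≡ 2 (mod 3)
x^4: 2·2 = 4 ≡ 1 (mod 3)
Result: x + 2x^2 + 2x^3 + x^4

f · g = x + 2x^2 + 2x^3 + x^4


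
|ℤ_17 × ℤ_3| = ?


|A × B| = |A| · |B|
|ℤ_17 × ℤ_3| = 17 × 3 = 51

|ℤ_17 × ℤ_3| = 51


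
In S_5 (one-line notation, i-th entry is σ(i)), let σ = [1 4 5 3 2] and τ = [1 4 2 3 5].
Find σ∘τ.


σ∘τ: apply τ first, then σ
1 →τ 1 →σ 1
2 →τ 4 →σ 3
3 →τ 2 →σ 4
4 →τ 3 →σ 5
5 →τ 5 →σ 2

σ∘τ = [1 3 4 5 2]


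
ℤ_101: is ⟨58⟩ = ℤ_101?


g generates ℤ_n iff gcd(g, n) = 1
gcd(58, 101) = 1
Since gcd = 1, 58 is a generator.

Yes, 58 generates ℤ_101


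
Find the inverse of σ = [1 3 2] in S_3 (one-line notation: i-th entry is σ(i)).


To find σ⁻¹, swap domain and range:
σ(1) = 1 → σ⁻¹(1) = 1
σ(2) = 3 → σ⁻¹(3) = 2
σ(3) = 2 → σ⁻¹(2) = 3

σ⁻¹ = [1 3 2]


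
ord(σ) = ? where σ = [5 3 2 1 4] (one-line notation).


Cycle decomposition: (1 5 4) (2 3)
Cycle lengths: 3, 2
Order = lcm(3, 2) = 6

ord(σ) = 6


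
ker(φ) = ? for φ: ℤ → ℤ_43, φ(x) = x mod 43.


Kernel = preimage of identity
ker(φ) = {x ∈ ℤ : x ≡ 0 (mod 43)} = 43ℤ = {0, ±43, ±86, ...}

ker(φ) = 43ℤ


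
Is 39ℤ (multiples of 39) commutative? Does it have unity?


39ℤ is a commutative ring under +,× but has no multiplicative identity (1 ∉ 39ℤ); it has no zero divisors, but without unity it is not an integral domain
Commutative: Yes
Integral domain: No
Has unity: No

39ℤ (multiples of 39): Commutative=Yes, Unity=No


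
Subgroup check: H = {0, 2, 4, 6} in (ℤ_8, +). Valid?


Subgroup test for H = {0, 2, 4, 6} in (ℤ_8, +):
(1) 0 ∈ H? Yes
(2) Closure: for all a,b ∈ H, (a+b) mod 8 ∈ H? Yes
(3) Inverses: for all a ∈ H, -a mod 8 ∈ H? Yes

Yes, H is a subgroup of ℤ_8


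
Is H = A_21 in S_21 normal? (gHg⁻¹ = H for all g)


H = A_21 in S_21
A_21 has index 2 in S_21, and every subgroup of index 2 is normal

Yes, normal subgroup


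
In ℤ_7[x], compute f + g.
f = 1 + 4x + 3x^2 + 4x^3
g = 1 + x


Add coefficients mod 7:
x^0: 1 + 1 = 2 (mod 7)
x^1: 4 + 1 = 5 (mod 7)
x^2: 3 + 0 = 3 (mod 7)
x^3: 4 + 0 = 4 (mod 7)
Result: 2 + 5x + 3x^2 + 4x^3

f + g = 2 + 5x + 3x^2 + 4x^3


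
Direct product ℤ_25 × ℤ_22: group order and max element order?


|ℤ_25 × ℤ_22| = 25 × 22 = 550
Max element order = lcm(25,22) = 550
Cyclic? Yes (gcd=1)

|ℤ_25×ℤ_22| = 550, max element order = 550


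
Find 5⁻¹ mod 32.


Use the extended Euclidean algorithm to write 1 = 5·s + 32·t; then s mod 32 is the inverse.
Euclidean algorithm:
  5 = 0·32 + 5
  32 = 6·5 + 2
  5 = 2·2 + 1
  2 = 2·1 + 0
gcd(5,32) = 1
Back-substitution gives: 5·(13) + 32·(-2) = 1
So 5⁻¹ ≡ 13 ≡ 13 (mod 32)
Check: 5 × 13 = 65 ≡ 1 (mod 32) ✓

5⁻¹ ≡ 13 (mod 32)


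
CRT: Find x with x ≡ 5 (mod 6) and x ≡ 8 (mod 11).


m₁ = 6, m₂ = 11, gcd = 1, so CRT applies. M = m₁·m₂ = 66
Let M₁ = M/m₁ = 11, M₂ = M/m₂ = 6
Find y₁ ≡ M₁⁻¹ (mod m₁): 11⁻¹ ≡ 5 (mod 6)
Find y₂ ≡ M₂⁻¹ (mod m₂): 6⁻¹ ≡ 2 (mod 11)
x = a₁·M₁·y₁ + a₂·M₂·y₂ = 5·11·5 + 8·6·2 = 371
Reduce mod 66: x ≡ 41
Check: 41 mod 6 = 5 ✓, 41 mod 11 = 8 ✓

x ≡ 41 (mod 66)


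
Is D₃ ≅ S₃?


Comparing D₃ and S₃:
Both are the unique non-abelian group of order 6

Yes, D₃ ≅ S₃


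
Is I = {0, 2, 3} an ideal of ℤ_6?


Check ideal conditions for I = {0, 2, 3} in ℤ_6:
(1) I is an additive subgroup? No
(2) For r ∈ ℤ_6 and a ∈ I: r·a ∈ I? No  [counterexample: r=2, a=2, r·a mod 6 = 4 ∉ I]

No, I is not an ideal of ℤ_6


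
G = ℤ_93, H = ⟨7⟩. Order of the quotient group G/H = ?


|⟨7⟩| = n / gcd(7, 93) = 93 / 1 = 93
H is normal (ℤ_93 is abelian).
|G/H| = |G| / |H| = 93 / 93 = 1

|G/H| = 1


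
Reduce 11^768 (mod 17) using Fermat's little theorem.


Fermat's little theorem: if p is prime and gcd(a,p)=1, then a^(p-1) ≡ 1 (mod p)
p = 17 is prime, gcd(11,17) = 1
Reduce exponent: 768 mod 16 = 0
So 11^768 ≡ 11^0 (mod 17)
11^0 = 1

11^768 ≡ 1 (mod 17)


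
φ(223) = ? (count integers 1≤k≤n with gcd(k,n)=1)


Factor n: 223 = 223
φ(n) = n · ∏(1 - 1/p) over distinct primes p | n
φ(223) = 223 · (1 - 1/223) = 222

φ(223) = 222


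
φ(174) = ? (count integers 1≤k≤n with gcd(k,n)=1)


Factor n: 174 = 2 × 3 × 29
φ(n) = n · ∏(1 - 1/p) over distinct primes p | n
φ(174) = 174 · (1 - 1/2) · (1 - 1/3) · (1 - 1/29) = 56

φ(174) = 56


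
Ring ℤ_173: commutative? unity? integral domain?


ℤ_173 is a commutative ring with unity 1; 173 is prime, so ℤ_173 is a field (hence an integral domain)
Commutative: Yes
Integral domain: Yes
Has unity: Yes

ℤ_173: Commutative=Yes, Unity=Yes


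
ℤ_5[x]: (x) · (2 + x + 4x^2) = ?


Expand and collect like terms; reduce coefficients mod 5:
x^0: 0·2 = 0 ≡ 0 (mod 5)
x^1: 0·1 + 1·2 = 2 ≡ 2 (mod 5)
x^2: 0·4 + 1·1 = 1 ≡ 1 (mod 5)
x^3: 1·4 = 4 ≡ 4 (mod 5)
Result: 2x + x^2 + 4x^3

f · g = 2x + x^2 + 4x^3


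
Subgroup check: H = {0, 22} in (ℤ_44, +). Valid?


Subgroup test for H = {0, 22} in (ℤ_44, +):
(1) 0 ∈ H? Yes
(2) Closure: for all a,b ∈ H, (a+b) mod 44 ∈ H? Yes
(3) Inverses: for all a ∈ H, -a mod 44 ∈ H? Yes

Yes, H is a subgroup of ℤ_44


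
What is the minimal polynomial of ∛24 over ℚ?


∛24 satisfies x³ - 24 = 0, irreducible over ℚ (no rational root; 24 is not a perfect cube)

Minimal polynomial: x³ - 24


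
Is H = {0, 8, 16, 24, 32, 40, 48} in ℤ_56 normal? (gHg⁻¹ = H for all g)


H = {0, 8, 16, 24, 32, 40, 48} in ℤ_56
ℤ_56 is abelian; every subgroup of an abelian group is normal

Yes, normal subgroup


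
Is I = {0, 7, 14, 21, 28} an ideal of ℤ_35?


Check ideal conditions for I = {0, 7, 14, 21, 28} in ℤ_35:
(1) I is an additive subgroup? Yes
(2) For r ∈ ℤ_35 and a ∈ I: r·a ∈ I? Yes

Yes, I is an ideal of ℤ_35


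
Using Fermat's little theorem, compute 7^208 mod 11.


Fermat's little theorem: if p is prime and gcd(a,p)=1, then a^(p-1) ≡ 1 (mod p)
p = 11 is prime, gcd(7,11) = 1
Reduce exponent: 208 mod 10 = 8
So 7^208 ≡ 7^8 (mod 11)
7^8 mod 11 = 9

7^208 ≡ 9 (mod 11)


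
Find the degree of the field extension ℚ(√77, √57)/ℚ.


[ℚ(√77,√57):ℚ] = [ℚ(√77,√57):ℚ(√77)]·[ℚ(√77):ℚ] = 2·2 = 4

[ℚ(√77, √57)/ℚ] = 4


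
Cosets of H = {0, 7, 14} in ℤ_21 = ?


H = {0, 7, 14}, |H| = 3
Number of cosets = |G|/|H| = 21/3 = 7
0 + H = {0, 7, 14}
1 + H = {1, 8, 15}
2 + H = {2, 9, 16}
3 + H = {3, 10, 17}
4 + H = {4, 11, 18}
5 + H = {5, 12, 19}
6 + H = {6, 13, 20}

Cosets: 0+H={0,7,14}; 1+H={1,8,15}; 2+H={2,9,16}; 3+H={3,10,17}; 4+H={4,11,18}; 5+H={5,12,19}; 6+H={6,13,20}


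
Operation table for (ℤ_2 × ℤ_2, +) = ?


Elements: {(0,0), (0,1), (1,0), (1,1)}
Operation: componentwise addition mod (2, 2)
Entry (a, b) = ((a₁+b₁) mod 2, (a₂+b₂) mod 2)

Cayley table:
      | (0,0) | (0,1) | (1,0) | (1,1)
(0,0) | (0,0) | (0,1) | (1,0) | (1,1)
(0,1) | (0,1) | (0,0) | (1,1) | (1,0)
(1,0) | (1,0) | (1,1) | (0,0) | (0,1)
(1,1) | (1,1) | (1,0) | (0,1) | (0,0)


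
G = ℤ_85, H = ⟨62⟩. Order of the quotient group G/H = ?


|⟨62⟩| = n / gcd(62, 85) = 85 / 1 = 85
H is normal (ℤ_85 is abelian).
|G/H| = |G| / |H| = 85 / 85 = 1

|G/H| = 1


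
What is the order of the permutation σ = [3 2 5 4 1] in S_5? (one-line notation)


Cycle decomposition: (1 3 5)
Cycle lengths: 3
Order = lcm(3) = 3

ord(σ) = 3


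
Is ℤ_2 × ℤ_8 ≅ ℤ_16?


Comparing ℤ_2 × ℤ_8 and ℤ_16:
gcd(2,8) = 2 ≠ 1. Max element order in ℤ_2×ℤ_8 is lcm(2,8) = 8 < 16, so it has no element of order 16

No, ℤ_2 × ℤ_8 ≇ ℤ_16


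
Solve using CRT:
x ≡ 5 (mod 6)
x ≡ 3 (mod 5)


m₁ = 6, m₂ = 5, gcd = 1, so CRT applies. M = m₁·m₂ = 30
Let M₁ = M/m₁ = 5, M₂ = M/m₂ = 6
Find y₁ ≡ M₁⁻¹ (mod m₁): 5⁻¹ ≡ 5 (mod 6)
Find y₂ ≡ M₂⁻¹ (mod m₂): 6⁻¹ ≡ 1 (mod 5)
x = a₁·M₁·y₁ + a₂·M₂·y₂ = 5·5·5 + 3·6·1 = 143
Reduce mod 30: x ≡ 23
Check: 23 mod 6 = 5 ✓, 23 mod 5 = 3 ✓

x ≡ 23 (mod 30)


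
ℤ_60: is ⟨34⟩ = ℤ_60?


g generates ℤ_n iff gcd(g, n) = 1
gcd(34, 60) = 2
Since gcd = 2 ≠ 1, ⟨34⟩ has order 30 < 60, so 34 is not a generator.

No, 34 does not generate ℤ_60


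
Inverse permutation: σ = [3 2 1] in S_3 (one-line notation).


To find σ⁻¹, swap domain and range:
σ(1) = 3 → σ⁻¹(3) = 1
σ(2) = 2 → σ⁻¹(2) = 2
σ(3) = 1 → σ⁻¹(1) = 3

σ⁻¹ = [3 2 1]


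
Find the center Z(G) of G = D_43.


Z(G) = {g ∈ G | gx = xg for all x ∈ G}
For odd n, Z(D_n) = {e}: no nontrivial rotation commutes with all reflections

Z(D_43) = {e}


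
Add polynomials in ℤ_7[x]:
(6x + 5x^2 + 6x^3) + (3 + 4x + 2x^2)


Add coefficients mod 7:
x^0: 0 + 3 = 3 (mod 7)
x^1: 6 + 4 = 3 (mod 7)
x^2: 5 + 2 = 0 (mod 7)
x^3: 6 + 0 = 6 (mod 7)
Result: 3 + 3x + 6x^3

f + g = 3 + 3x + 6x^3


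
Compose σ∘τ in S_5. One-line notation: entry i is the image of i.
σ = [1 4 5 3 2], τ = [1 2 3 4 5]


σ∘τ: apply τ first, then σ
1 →τ 1 →σ 1
2 →τ 2 →σ 4
3 →τ 3 →σ 5
4 →τ 4 →σ 3
5 →τ 5 →σ 2

σ∘τ = [1 4 5 3 2]


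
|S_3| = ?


|S_n| = n! (number of permutations of n symbols)
|S_3| = 3! = 6

|S_3| = 6


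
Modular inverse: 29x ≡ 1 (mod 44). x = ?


Use the extended Euclidean algorithm to write 1 = 29·s + 44·t; then s mod 44 is the inverse.
Euclidean algorithm:
  29 = 0·44 + 29
  44 = 1·29 + 15
  29 = 1·15 + 14
  15 = 1·14 + 1
  14 = 14·1 + 0
gcd(29,44) = 1
Back-substitution gives: 29·(-3) + 44·(2) = 1
So 29⁻¹ ≡ -3 ≡ 41 (mod 44)
Check: 29 × 41 = 1189 ≡ 1 (mod 44) ✓

29⁻¹ ≡ 41 (mod 44)


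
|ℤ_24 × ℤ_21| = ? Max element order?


|ℤ_24 × ℤ_21| = 24 × 21 = 504
Max element order = lcm(24,21) = 168
Cyclic? No (gcd=3)

|ℤ_24×ℤ_21| = 504, max element order = 168


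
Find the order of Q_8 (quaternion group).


Q_8 = {±1, ±i, ±j, ±k}
|Q_8| = 8

|Q_8 (quaternion group)| = 8


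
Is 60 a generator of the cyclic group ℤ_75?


g generates ℤ_n iff gcd(g, n) = 1
gcd(60, 75) = 15
Since gcd = 15 ≠ 1, ⟨60⟩ has order 5 < 75, so 60 is not a generator.

No, 60 does not generate ℤ_75


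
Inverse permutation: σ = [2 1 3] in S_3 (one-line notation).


To find σ⁻¹, swap domain and range:
σ(1) = 2 → σ⁻¹(2) = 1
σ(2) = 1 → σ⁻¹(1) = 2
σ(3) = 3 → σ⁻¹(3) = 3

σ⁻¹ = [2 1 3]


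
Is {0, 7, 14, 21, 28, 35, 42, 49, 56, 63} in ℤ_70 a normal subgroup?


H = {0, 7, 14, 21, 28, 35, 42, 49, 56, 63} in ℤ_70
ℤ_70 is abelian; every subgroup of an abelian group is normal

Yes, normal subgroup


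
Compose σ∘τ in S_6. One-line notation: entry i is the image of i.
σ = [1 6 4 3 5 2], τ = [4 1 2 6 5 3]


σ∘τ: apply τ first, then σ
1 →τ 4 →σ 3
2 →τ 1 →σ 1
3 →τ 2 →σ 6
4 →τ 6 →σ 2
5 →τ 5 →σ 5
6 →τ 3 →σ 4

σ∘τ = [3 1 6 2 5 4]


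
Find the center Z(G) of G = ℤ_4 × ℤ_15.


Z(G) = {g ∈ G | gx = xg for all x ∈ G}
Direct product of abelian groups is abelian, so Z(G) = G

Z(ℤ_4 × ℤ_15) = ℤ_4 × ℤ_15


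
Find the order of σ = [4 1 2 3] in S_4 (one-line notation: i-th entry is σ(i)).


Cycle decomposition: (1 4 3 2)
Cycle lengths: 4
Order = lcm(4) = 4

ord(σ) = 4


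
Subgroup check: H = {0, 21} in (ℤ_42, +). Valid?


Subgroup test for H = {0, 21} in (ℤ_42, +):
(1) 0 ∈ H? Yes
(2) Closure: for all a,b ∈ H, (a+b) mod 42 ∈ H? Yes
(3) Inverses: for all a ∈ H, -a mod 42 ∈ H? Yes

Yes, H is a subgroup of ℤ_42


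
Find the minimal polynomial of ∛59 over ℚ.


∛59 satisfies x³ - 59 = 0, irreducible over ℚ (no rational root; 59 is not a perfect cube)

Minimal polynomial: x³ - 59


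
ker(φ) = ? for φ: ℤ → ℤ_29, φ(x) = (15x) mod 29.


Kernel = preimage of identity
ker(φ) = {x ∈ ℤ : 15x ≡ 0 (mod 29)}. gcd(15,29) = 1, so 15x ≡ 0 (mod 29) ⟺ x ≡ 0 (mod 29/1 = 29). Hence ker(φ) = 29ℤ

ker(φ) = 29ℤ


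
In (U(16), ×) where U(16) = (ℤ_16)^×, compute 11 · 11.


Operation: multiplication mod 16
11 · 11 = (a × b) mod 16 with a = 11, b = 11

11 · 11 = 9


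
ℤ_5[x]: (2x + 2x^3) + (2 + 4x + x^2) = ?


Add coefficients mod 5:
x^0: 0 + 2 = 2 (mod 5)
x^1: 2 + 4 = 1 (mod 5)
x^2: 0 + 1 = 1 (mod 5)
x^3: 2 + 0 = 2 (mod 5)
Result: 2 + x + x^2 + 2x^3

f + g = 2 + x + x^2 + 2x^3


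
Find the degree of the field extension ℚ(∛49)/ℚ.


∛49 has minimal polynomial x³ - 49 (irreducible over ℚ since 49 is not a perfect cube)

[ℚ(∛49)/ℚ] = 3
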